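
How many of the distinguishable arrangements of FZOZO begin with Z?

12

With the first slot taken by Z, it remains to arrange the other 4 letters (FOZO).
Those 4 letters have O appearing twice, giving (4)!/(2!) = 12.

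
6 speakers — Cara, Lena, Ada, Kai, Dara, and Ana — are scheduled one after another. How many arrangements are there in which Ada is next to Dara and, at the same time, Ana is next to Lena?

Treat {Ada,Dara} as one block (2 orders) and {Ana,Lena} as another (2 orders).
That leaves 4 units to arrange: 2 × 2 × 4! = 4 × 24 = 96.

96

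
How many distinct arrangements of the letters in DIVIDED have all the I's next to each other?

Treat the 2 copies of I as a single block. The multiset to arrange is then {II, D, D, D, E, V}, 6 items in all.
That gives (6)!/(3!) = 120 arrangements.

120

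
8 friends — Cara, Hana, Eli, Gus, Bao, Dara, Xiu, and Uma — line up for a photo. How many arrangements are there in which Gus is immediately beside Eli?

10080

Glue Gus and Eli into one block (2 internal orders), leaving 7 units to arrange in a row.
So the count is 2·(7)! = 10080.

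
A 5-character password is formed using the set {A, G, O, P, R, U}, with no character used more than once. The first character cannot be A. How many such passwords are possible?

600

The first character has 6−1 = 5 choices (anything except A).
The remaining 4 characters are filled from the other 5 symbols without repetition: 5 × 4 × 3 × 2 = 120.
Total: 5 × 120 = 600.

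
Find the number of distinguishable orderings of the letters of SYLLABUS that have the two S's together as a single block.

2520

Treat the 2 copies of S as a single block. The multiset to arrange is then {SS, A, B, L, L, U, Y}, 7 items in all.
That gives (7)!/(2!) = 2520 arrangements.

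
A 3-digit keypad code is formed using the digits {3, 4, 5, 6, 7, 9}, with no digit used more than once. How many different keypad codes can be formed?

120

This is a permutation of 3 out of 6: P(6,3) = 6!/3!.
6 × 5 × 4 = 120.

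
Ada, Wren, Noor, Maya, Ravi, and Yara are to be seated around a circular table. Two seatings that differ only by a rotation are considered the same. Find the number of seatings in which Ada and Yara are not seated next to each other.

72

All circular seatings of 6 people number (5)! = 120.
Seatings with Ada beside Yara: treat them as a block with 2 internal orders, giving 2 × (4)! = 48.
Subtracting, 120 − 48 = 72.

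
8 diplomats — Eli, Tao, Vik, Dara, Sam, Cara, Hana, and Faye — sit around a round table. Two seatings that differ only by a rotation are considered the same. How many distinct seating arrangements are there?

5040

Fix one person's seat to break rotational symmetry; the remaining 7 people can be arranged in (7)! = 5040 ways.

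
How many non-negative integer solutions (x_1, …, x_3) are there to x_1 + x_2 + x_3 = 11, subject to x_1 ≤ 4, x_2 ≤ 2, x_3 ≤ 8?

Without the upper bounds there are C(13,2) = 78 ways to split 11 among 3 variables.
Subtract solutions that violate a single cap (substitute x_i' = x_i − (cap_i+1)): x_1 ≥ 5 gives C(8,2) = 28; x_2 ≥ 3 gives C(10,2) = 45; x_3 ≥ 9 gives C(4,2) = 6. Together 79.
Add back pairs where two caps are both exceeded: 10 + 0 + 0 = 10.
By inclusion–exclusion the count is 78 − 79 + 10 = 9.

9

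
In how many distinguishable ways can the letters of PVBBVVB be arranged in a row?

140

Letter multiplicities in PVBBVVB: B×3, P×1, V×3.
So there are 7! / (3!·3!) = 140 distinguishable arrangements.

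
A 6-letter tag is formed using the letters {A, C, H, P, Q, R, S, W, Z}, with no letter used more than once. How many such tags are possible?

60480

Choose and order 6 of the 9 symbols: the first letter has 9 options, the next 8, and so on down to 4.
9 × 8 × 7 × 6 × 5 × 4 = 60480.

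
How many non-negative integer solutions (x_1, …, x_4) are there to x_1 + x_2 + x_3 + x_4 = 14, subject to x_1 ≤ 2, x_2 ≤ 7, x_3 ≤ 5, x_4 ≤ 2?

10

Ignoring the caps, the number of non-negative solutions to x_1+…+x_4 = 14 is C(17,3) = 680.
Subtract solutions that violate a single cap (substitute x_i' = x_i − (cap_i+1)): x_1 ≥ 3 gives C(14,3) = 364; x_2 ≥ 8 gives C(9,3) = 84; x_3 ≥ 6 gives C(11,3) = 165; x_4 ≥ 3 gives C(14,3) = 364. Together 977.
Add back pairs where two caps are both exceeded: 20 + 56 + 165 + 1 + 20 + 56 = 318.
Subtract triples: 0 + 1 + 10 + 0 = 11.
By inclusion–exclusion the count is 680 − 977 + 318 − 11 = 10.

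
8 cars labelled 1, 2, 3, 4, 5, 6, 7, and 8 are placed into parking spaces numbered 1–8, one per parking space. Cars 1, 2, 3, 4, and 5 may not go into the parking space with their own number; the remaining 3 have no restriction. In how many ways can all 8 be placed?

Let Aᵢ (for 1 ≤ i ≤ 5) be the placements that put car i in its forbidden parking space. Any j of these fix j positions, leaving (8−j)! ways to fill the rest, and there are C(5,j) ways to pick which j.
By inclusion–exclusion, the number of valid placements is Σ_{j=0}^{5} (−1)^j C(5,j)·(8−j)!.
Computing: 40320 − 25200 + 7200 − 1200 + 120 − 6 = 21234.

21234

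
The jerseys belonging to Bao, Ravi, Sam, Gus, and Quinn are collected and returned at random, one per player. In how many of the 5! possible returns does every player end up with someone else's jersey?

44

Count assignments avoiding every fixed point. For any j of the 5 players fixed to their old jersey, the other 5−j can be arranged in (5−j)! ways.
By inclusion–exclusion this is Σ_{j=0}^{5} (−1)^j C(5,j)·(5−j)!.
Computing: 120 − 120 + 60 − 20 + 5 − 1 = 44.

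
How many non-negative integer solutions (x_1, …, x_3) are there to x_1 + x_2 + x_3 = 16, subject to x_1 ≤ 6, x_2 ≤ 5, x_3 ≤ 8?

10

Ignoring the caps, the number of non-negative solutions to x_1+…+x_3 = 16 is C(18,2) = 153.
Subtract solutions that violate a single cap (substitute x_i' = x_i − (cap_i+1)): x_1 ≥ 7 gives C(11,2) = 55; x_2 ≥ 6 gives C(12,2) = 66; x_3 ≥ 9 gives C(9,2) = 36. Together 157.
Add back pairs where two caps are both exceeded: 10 + 1 + 3 = 14.
By inclusion–exclusion the count is 153 − 157 + 14 = 10.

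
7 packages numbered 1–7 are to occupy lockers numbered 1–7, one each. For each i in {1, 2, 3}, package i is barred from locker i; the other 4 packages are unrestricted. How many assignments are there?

3216

Let Aᵢ (for i ∈ {1, 2, 3}) be the placements that put package i in its forbidden locker. Any j of these fix j positions, leaving (7−j)! ways to fill the rest, and there are C(3,j) ways to pick which j.
By inclusion–exclusion, the number of valid placements is Σ_{j=0}^{3} (−1)^j C(3,j)·(7−j)!.
Computing: 5040 − 2160 + 360 − 24 = 3216.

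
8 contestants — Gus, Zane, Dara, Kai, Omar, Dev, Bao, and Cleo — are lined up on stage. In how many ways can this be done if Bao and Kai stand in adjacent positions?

10080

Place the 6 others and the Bao-Kai pair as 7 objects in a line; the pair has 2 internal arrangements.
That gives 2 × 7! = 2 × 5040 = 10080.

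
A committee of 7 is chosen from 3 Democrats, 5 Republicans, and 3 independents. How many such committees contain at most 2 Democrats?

Split by how many Democrats are chosen (0 through 2).
Sum: C(3,0)·C(8,7) + C(3,1)·C(8,6) + C(3,2)·C(8,5) = 8 + 84 + 168 = 260.

260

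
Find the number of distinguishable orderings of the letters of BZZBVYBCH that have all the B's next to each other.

Treat the 3 copies of B as a single block. The multiset to arrange is then {BBB, C, H, V, Y, Z, Z}, 7 items in all.
That gives (7)!/(2!) = 2520 arrangements.

2520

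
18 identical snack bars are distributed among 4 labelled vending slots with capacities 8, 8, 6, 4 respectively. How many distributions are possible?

141

Ignoring the caps, the number of non-negative solutions to x_1+…+x_4 = 18 is C(21,3) = 1330.
Subtract solutions that violate a single cap (substitute x_i' = x_i − (cap_i+1)): x_1 ≥ 9 gives C(12,3) = 220; x_2 ≥ 9 gives C(12,3) = 220; x_3 ≥ 7 gives C(14,3) = 364; x_4 ≥ 5 gives C(16,3) = 560. Together 1364.
Add back pairs where two caps are both exceeded: 1 + 10 + 35 + 10 + 35 + 84 = 175.
By inclusion–exclusion the count is 1330 − 1364 + 175 = 141.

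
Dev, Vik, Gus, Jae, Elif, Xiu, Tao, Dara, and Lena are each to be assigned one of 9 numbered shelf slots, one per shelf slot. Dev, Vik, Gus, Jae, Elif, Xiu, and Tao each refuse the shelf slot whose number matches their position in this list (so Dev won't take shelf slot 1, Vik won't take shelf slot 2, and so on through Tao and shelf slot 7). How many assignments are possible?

165016

Let Aᵢ (for 1 ≤ i ≤ 7) be the placements that put person i in their forbidden shelf slot. Any j of these fix j positions, leaving (9−j)! ways to fill the rest, and there are C(7,j) ways to pick which j.
By inclusion–exclusion, the number of valid placements is Σ_{j=0}^{7} (−1)^j C(7,j)·(9−j)!.
Computing: 362880 − 282240 + 105840 − 25200 + 4200 − 504 + 42 − 2 = 165016.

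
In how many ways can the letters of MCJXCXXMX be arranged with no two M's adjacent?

2940

Total arrangements of MCJXCXXMX: 9!/(4!·2!·2!) = 3780.
Arrangements with the M's together: treat MM as one letter, giving (8)!/(4!·2!) = 840.
Hence 3780 − 840 = 2940.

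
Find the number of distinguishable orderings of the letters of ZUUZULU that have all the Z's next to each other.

30

Treat the 2 copies of Z as a single block. The multiset to arrange is then {ZZ, L, U, U, U, U}, 6 items in all.
That gives (6)!/(4!) = 30 arrangements.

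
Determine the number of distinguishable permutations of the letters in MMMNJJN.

MMMNJJN has 7 letters with J appearing twice, M appearing 3 times, and N appearing twice.
The number of distinct arrangements is 7!/(3!·2!·2!) = 5040/24 = 210.

210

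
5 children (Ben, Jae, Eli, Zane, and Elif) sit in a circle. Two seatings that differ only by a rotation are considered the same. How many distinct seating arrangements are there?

Around a circle, 5 distinct people have 5!/5 = (4)! = 24 rotationally distinct seatings.

24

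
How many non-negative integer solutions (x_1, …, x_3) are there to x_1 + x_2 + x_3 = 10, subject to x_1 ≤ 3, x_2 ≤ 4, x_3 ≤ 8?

By stars and bars, unrestricted non-negative solutions to x_1+…+x_3 = 10 number C(10+2,2) = 66.
Subtract solutions that violate a single cap (substitute x_i' = x_i − (cap_i+1)): x_1 ≥ 4 gives C(8,2) = 28; x_2 ≥ 5 gives C(7,2) = 21; x_3 ≥ 9 gives C(3,2) = 3. Together 52.
Add back pairs where two caps are both exceeded: 3 + 0 + 0 = 3.
By inclusion–exclusion the count is 66 − 52 + 3 = 17.

17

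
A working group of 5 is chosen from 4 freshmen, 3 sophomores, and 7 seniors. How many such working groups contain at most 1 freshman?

Split by how many freshmen are chosen (0 through 1).
Sum: C(4,0)·C(10,5) + C(4,1)·C(10,4) = 252 + 840 = 1092.

1092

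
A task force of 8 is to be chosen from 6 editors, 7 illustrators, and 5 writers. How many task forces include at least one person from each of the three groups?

41811

Total 8-person selections from all 18: C(18,8) = 43758.
Subtract selections that omit an entire group: no editors → C(12,8) = 495; no illustrators → C(11,8) = 165; no writers → C(13,8) = 1287.
Add back selections omitting two groups (i.e. drawn from a single group): C(6,8) + C(7,8) + C(5,8) = 0.
By inclusion–exclusion: 43758 − 1947 + 0 = 41811.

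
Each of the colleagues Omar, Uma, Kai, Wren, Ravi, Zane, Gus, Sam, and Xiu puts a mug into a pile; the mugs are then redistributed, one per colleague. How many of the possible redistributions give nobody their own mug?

Let Aᵢ be the assignments in which colleague i gets their own mug. We want the size of the complement of A₁∪…∪A_9.
By inclusion–exclusion this is Σ_{j=0}^{9} (−1)^j C(9,j)·(9−j)!.
Computing: 362880 − 362880 + 181440 − 60480 + 15120 − 3024 + 504 − 72 + 9 − 1 = 133496.

133496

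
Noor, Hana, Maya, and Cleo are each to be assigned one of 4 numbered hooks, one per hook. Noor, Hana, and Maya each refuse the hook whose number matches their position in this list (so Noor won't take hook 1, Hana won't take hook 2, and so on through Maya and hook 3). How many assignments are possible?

Let Aᵢ (for i ∈ {1, 2, 3}) be the placements that put person i in their forbidden hook. Any j of these fix j positions, leaving (4−j)! ways to fill the rest, and there are C(3,j) ways to pick which j.
By inclusion–exclusion, the number of valid placements is Σ_{j=0}^{3} (−1)^j C(3,j)·(4−j)!.
Computing: 24 − 18 + 6 − 1 = 11.

11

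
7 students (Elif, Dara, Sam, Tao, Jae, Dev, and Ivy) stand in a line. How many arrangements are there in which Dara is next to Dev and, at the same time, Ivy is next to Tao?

480

Treat {Dara,Dev} as one block (2 orders) and {Ivy,Tao} as another (2 orders).
That leaves 5 units to arrange: 2 × 2 × 5! = 4 × 120 = 480.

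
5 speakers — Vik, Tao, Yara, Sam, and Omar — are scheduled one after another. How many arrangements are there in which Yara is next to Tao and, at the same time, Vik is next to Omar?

24

Treat {Yara,Tao} as one block (2 orders) and {Vik,Omar} as another (2 orders).
That leaves 3 units to arrange: 2 × 2 × 3! = 4 × 6 = 24.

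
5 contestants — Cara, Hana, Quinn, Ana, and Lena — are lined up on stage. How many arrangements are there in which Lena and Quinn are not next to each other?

There are 5! = 120 arrangements in all. If Lena and Quinn are adjacent, merging them into one block gives 2·(4)! = 48 arrangements.
So 120 − 48 = 72 arrangements keep them apart.

72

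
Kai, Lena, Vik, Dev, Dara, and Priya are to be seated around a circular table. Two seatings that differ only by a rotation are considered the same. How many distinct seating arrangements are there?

Around a circle, 6 distinct people have 6!/6 = (5)! = 120 rotationally distinct seatings.

120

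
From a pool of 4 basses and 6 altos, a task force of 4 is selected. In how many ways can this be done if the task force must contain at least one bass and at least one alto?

194

Total 4-person selections from all 10: C(10,4) = 210.
Selections missing a whole group: no basses → C(6,4) = 15; no altos → C(4,4) = 1.
Both groups omitted at once is impossible, so 210 − 16 = 194.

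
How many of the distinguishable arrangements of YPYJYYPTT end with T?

Fix T in the last position and arrange the remaining 8 letters.
Those 8 letters have P appearing twice and Y appearing 4 times, giving (8)!/(4!·2!) = 840.

840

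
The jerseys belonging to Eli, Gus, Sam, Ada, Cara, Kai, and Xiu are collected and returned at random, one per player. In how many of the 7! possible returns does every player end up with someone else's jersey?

1854

Count assignments avoiding every fixed point. For any j of the 7 players fixed to their old jersey, the other 7−j can be arranged in (7−j)! ways.
By inclusion–exclusion this is Σ_{j=0}^{7} (−1)^j C(7,j)·(7−j)!.
Computing: 5040 − 5040 + 2520 − 840 + 210 − 42 + 7 − 1 = 1854.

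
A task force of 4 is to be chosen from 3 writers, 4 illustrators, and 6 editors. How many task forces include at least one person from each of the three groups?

Unrestricted: C(13,4) = 715 ways to pick any 4 of the 13.
Selections missing a whole group: no writers → C(10,4) = 210; no illustrators → C(9,4) = 126; no editors → C(7,4) = 35.
Add back selections omitting two groups (i.e. drawn from a single group): C(3,4) + C(4,4) + C(6,4) = 16.
By inclusion–exclusion: 715 − 371 + 16 = 360.

360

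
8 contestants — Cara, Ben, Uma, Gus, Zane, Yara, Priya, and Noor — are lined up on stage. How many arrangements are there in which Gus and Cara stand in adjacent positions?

Treat {Gus, Cara} as a single unit. There are 7 units to order, and the pair itself can be ordered 2 ways.
So the count is 2·(7)! = 10080.

10080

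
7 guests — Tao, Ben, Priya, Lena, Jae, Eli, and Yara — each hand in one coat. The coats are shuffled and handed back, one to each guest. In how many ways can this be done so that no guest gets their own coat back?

Count assignments avoiding every fixed point. For any j of the 7 guests fixed to their own coat, the other 7−j can be arranged in (7−j)! ways.
By inclusion–exclusion this is Σ_{j=0}^{7} (−1)^j C(7,j)·(7−j)!.
Computing: 5040 − 5040 + 2520 − 840 + 210 − 42 + 7 − 1 = 1854.

1854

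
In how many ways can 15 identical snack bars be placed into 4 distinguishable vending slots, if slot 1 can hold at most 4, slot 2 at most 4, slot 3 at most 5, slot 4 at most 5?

20

By stars and bars, unrestricted non-negative solutions to x_1+…+x_4 = 15 number C(15+3,3) = 816.
Subtract solutions that violate a single cap (substitute x_i' = x_i − (cap_i+1)): x_1 ≥ 5 gives C(13,3) = 286; x_2 ≥ 5 gives C(13,3) = 286; x_3 ≥ 6 gives C(12,3) = 220; x_4 ≥ 6 gives C(12,3) = 220. Together 1012.
Add back pairs where two caps are both exceeded: 56 + 35 + 35 + 35 + 35 + 20 = 216.
By inclusion–exclusion the count is 816 − 1012 + 216 = 20.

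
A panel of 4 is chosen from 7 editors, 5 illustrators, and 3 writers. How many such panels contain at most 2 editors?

Split by how many editors are chosen (0 through 2).
Sum: C(7,0)·C(8,4) + C(7,1)·C(8,3) + C(7,2)·C(8,2) = 70 + 392 + 588 = 1050.

1050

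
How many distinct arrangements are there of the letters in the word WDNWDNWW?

420

WDNWDNWW has 8 letters with D appearing twice, N appearing twice, and W appearing 4 times.
Dividing 8! = 40320 by 4!·2!·2! = 96 for the repeated letters gives 420.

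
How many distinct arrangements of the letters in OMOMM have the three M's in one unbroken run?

3

Treat the 3 copies of M as a single block. The multiset to arrange is then {MMM, O, O}, 3 items in all.
That gives (3)!/(2!) = 3 arrangements.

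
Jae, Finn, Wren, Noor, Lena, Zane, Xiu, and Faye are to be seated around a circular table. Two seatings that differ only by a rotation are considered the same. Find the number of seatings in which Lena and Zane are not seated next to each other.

3600

All circular seatings of 8 people number (7)! = 5040.
Seatings with Lena beside Zane: treat them as a block with 2 internal orders, giving 2 × (6)! = 1440.
Subtracting, 5040 − 1440 = 3600.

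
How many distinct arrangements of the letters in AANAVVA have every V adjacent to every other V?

30

Treat the 2 copies of V as a single block. The multiset to arrange is then {VV, A, A, A, A, N}, 6 items in all.
That gives (6)!/(4!) = 30 arrangements.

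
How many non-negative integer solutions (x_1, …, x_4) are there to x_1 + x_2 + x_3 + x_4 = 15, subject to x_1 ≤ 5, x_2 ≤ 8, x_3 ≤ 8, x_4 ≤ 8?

By stars and bars, unrestricted non-negative solutions to x_1+…+x_4 = 15 number C(15+3,3) = 816.
Subtract solutions that violate a single cap (substitute x_i' = x_i − (cap_i+1)): x_1 ≥ 6 gives C(12,3) = 220; x_2 ≥ 9 gives C(9,3) = 84; x_3 ≥ 9 gives C(9,3) = 84; x_4 ≥ 9 gives C(9,3) = 84. Together 472.
Add back pairs where two caps are both exceeded: 1 + 1 + 1 + 0 + 0 + 0 = 3.
By inclusion–exclusion the count is 816 − 472 + 3 = 347.

347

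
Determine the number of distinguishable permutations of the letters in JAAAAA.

6

JAAAAA has 6 letters with A appearing 5 times.
Dividing 6! = 720 by 5! = 120 for the repeated letters gives 6.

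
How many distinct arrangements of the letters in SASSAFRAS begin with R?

280

Fix R in the first position and arrange the remaining 8 letters.
Those 8 letters have A appearing 3 times and S appearing 4 times, giving (8)!/(4!·3!) = 280.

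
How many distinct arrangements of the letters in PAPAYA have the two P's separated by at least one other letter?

Total arrangements of PAPAYA: 6!/(3!·2!) = 60.
Arrangements with the P's together: treat PP as one letter, giving (5)!/(3!) = 20.
Subtracting, 60 − 20 = 40 arrangements keep the P's apart.

40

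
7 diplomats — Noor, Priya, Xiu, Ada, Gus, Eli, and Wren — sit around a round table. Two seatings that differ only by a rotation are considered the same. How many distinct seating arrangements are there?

720

Around a circle, 7 distinct people have 7!/7 = (6)! = 720 rotationally distinct seatings.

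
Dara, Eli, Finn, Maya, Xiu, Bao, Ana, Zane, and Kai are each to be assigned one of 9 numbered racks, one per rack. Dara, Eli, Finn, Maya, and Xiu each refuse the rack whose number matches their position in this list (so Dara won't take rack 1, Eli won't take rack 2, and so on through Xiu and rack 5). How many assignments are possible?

205056

Let Aᵢ (for 1 ≤ i ≤ 5) be the placements that put person i in their forbidden rack. Any j of these fix j positions, leaving (9−j)! ways to fill the rest, and there are C(5,j) ways to pick which j.
By inclusion–exclusion, the number of valid placements is Σ_{j=0}^{5} (−1)^j C(5,j)·(9−j)!.
Computing: 362880 − 201600 + 50400 − 7200 + 600 − 24 = 205056.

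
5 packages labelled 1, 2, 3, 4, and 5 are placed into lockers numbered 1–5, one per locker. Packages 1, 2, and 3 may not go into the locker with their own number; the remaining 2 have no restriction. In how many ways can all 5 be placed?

64

Let Aᵢ (for i ∈ {1, 2, 3}) be the placements that put package i in its forbidden locker. Any j of these fix j positions, leaving (5−j)! ways to fill the rest, and there are C(3,j) ways to pick which j.
By inclusion–exclusion, the number of valid placements is Σ_{j=0}^{3} (−1)^j C(3,j)·(5−j)!.
Computing: 120 − 72 + 18 − 2 = 64.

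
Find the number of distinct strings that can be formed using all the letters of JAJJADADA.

Letter multiplicities in JAJJADADA: A×4, D×2, J×3.
The number of distinct arrangements is 9!/(4!·3!·2!) = 362880/288 = 1260.

1260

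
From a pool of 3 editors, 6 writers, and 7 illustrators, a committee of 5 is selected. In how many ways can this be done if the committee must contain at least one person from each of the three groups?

With no constraint there are C(16,5) = 4368 possible selections.
Selections missing a whole group: no editors → C(13,5) = 1287; no writers → C(10,5) = 252; no illustrators → C(9,5) = 126.
Add back selections omitting two groups (i.e. drawn from a single group): C(3,5) + C(6,5) + C(7,5) = 27.
By inclusion–exclusion: 4368 − 1665 + 27 = 2730.

2730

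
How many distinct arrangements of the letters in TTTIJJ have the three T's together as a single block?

12

Treat the 3 copies of T as a single block. The multiset to arrange is then {TTT, I, J, J}, 4 items in all.
That gives (4)!/(2!) = 12 arrangements.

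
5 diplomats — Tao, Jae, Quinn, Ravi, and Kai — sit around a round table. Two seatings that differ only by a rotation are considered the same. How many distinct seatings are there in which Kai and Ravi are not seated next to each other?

12

All circular seatings of 5 people number (4)! = 24.
Seatings with Kai beside Ravi: treat them as a block with 2 internal orders, giving 2 × (3)! = 12.
Subtracting, 24 − 12 = 12.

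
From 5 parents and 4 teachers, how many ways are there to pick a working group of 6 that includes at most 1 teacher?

4

Split by how many teachers are chosen (0 through 1).
Sum: C(4,0)·C(5,6) + C(4,1)·C(5,5) = 0 + 4 = 4.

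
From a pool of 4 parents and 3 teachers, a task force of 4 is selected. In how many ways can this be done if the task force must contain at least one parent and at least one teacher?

34

With no constraint there are C(7,4) = 35 possible selections.
Selections missing a whole group: no parents → C(3,4) = 0; no teachers → C(4,4) = 1.
Both groups omitted at once is impossible, so 35 − 1 = 34.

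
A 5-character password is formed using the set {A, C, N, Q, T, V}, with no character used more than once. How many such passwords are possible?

720

This is a permutation of 5 out of 6: P(6,5) = 6!/1!.
That product is 6 × 5 × 4 × 3 × 2 = 720.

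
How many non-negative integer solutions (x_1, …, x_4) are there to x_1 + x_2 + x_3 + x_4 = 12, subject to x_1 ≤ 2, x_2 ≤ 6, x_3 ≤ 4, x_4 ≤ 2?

10

By stars and bars, unrestricted non-negative solutions to x_1+…+x_4 = 12 number C(12+3,3) = 455.
Subtract solutions that violate a single cap (substitute x_i' = x_i − (cap_i+1)): x_1 ≥ 3 gives C(12,3) = 220; x_2 ≥ 7 gives C(8,3) = 56; x_3 ≥ 5 gives C(10,3) = 120; x_4 ≥ 3 gives C(12,3) = 220. Together 616.
Add back pairs where two caps are both exceeded: 10 + 35 + 84 + 1 + 10 + 35 = 175.
Subtract triples: 0 + 0 + 4 + 0 = 4.
By inclusion–exclusion the count is 455 − 616 + 175 − 4 = 10.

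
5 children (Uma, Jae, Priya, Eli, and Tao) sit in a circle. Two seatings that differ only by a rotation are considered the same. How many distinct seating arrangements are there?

24

Around a circle, 5 distinct people have 5!/5 = (4)! = 24 rotationally distinct seatings.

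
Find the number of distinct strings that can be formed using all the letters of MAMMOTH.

840

Letter multiplicities in MAMMOTH: A×1, H×1, M×3, O×1, T×1.
The number of distinct arrangements is 7!/(3!) = 5040/6 = 840.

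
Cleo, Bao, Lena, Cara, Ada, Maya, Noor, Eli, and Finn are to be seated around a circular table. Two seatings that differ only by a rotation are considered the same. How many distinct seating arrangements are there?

Fix one person's seat to break rotational symmetry; the remaining 8 people can be arranged in (8)! = 40320 ways.

40320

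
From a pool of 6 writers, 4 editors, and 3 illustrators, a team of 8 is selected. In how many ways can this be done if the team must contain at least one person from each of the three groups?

1233

Total 8-person selections from all 13: C(13,8) = 1287.
Subtract selections that omit an entire group: no writers → C(7,8) = 0; no editors → C(9,8) = 9; no illustrators → C(10,8) = 45.
Add back selections omitting two groups (i.e. drawn from a single group): C(6,8) + C(4,8) + C(3,8) = 0.
By inclusion–exclusion: 1287 − 54 + 0 = 1233.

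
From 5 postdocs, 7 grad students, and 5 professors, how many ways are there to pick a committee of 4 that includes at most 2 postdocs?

2255

Split by how many postdocs are chosen (0 through 2).
Sum: C(5,0)·C(12,4) + C(5,1)·C(12,3) + C(5,2)·C(12,2) = 495 + 1100 + 660 = 2255.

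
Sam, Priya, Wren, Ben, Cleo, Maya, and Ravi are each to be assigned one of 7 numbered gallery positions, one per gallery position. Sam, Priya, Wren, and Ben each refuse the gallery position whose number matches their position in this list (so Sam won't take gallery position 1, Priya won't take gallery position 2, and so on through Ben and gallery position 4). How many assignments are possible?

Let Aᵢ (for 1 ≤ i ≤ 4) be the placements that put person i in their forbidden gallery position. Any j of these fix j positions, leaving (7−j)! ways to fill the rest, and there are C(4,j) ways to pick which j.
By inclusion–exclusion, the number of valid placements is Σ_{j=0}^{4} (−1)^j C(4,j)·(7−j)!.
Computing: 5040 − 2880 + 720 − 96 + 6 = 2790.

2790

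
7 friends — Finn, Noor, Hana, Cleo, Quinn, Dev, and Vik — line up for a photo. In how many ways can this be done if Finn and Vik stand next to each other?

1440

Place the 5 others and the Finn-Vik pair as 6 objects in a line; the pair has 2 internal arrangements.
So the count is 2·(6)! = 1440.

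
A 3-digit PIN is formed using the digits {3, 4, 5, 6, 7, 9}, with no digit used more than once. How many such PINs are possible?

Choose and order 3 of the 6 symbols: the first digit has 6 options, the next 5, then 4.
6 × 5 × 4 = 120.

120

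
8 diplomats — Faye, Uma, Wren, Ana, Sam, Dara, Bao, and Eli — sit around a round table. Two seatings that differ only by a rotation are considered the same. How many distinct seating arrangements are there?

Seat Faye anywhere (absorbing the rotational symmetry), then permute the other 7: (7)! = 5040.

5040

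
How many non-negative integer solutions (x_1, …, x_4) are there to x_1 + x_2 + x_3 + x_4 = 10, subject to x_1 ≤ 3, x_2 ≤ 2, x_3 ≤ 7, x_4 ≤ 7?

Without the upper bounds there are C(13,3) = 286 ways to split 10 among 4 variables.
Subtract solutions that violate a single cap (substitute x_i' = x_i − (cap_i+1)): x_1 ≥ 4 gives C(9,3) = 84; x_2 ≥ 3 gives C(10,3) = 120; x_3 ≥ 8 gives C(5,3) = 10; x_4 ≥ 8 gives C(5,3) = 10. Together 224.
Add back pairs where two caps are both exceeded: 20 + 0 + 0 + 0 + 0 + 0 = 20.
By inclusion–exclusion the count is 286 − 224 + 20 = 82.

82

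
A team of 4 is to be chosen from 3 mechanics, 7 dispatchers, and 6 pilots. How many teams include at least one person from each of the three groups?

819

Total 4-person selections from all 16: C(16,4) = 1820.
Selections missing a whole group: no mechanics → C(13,4) = 715; no dispatchers → C(9,4) = 126; no pilots → C(10,4) = 210.
Add back selections omitting two groups (i.e. drawn from a single group): C(3,4) + C(7,4) + C(6,4) = 50.
By inclusion–exclusion: 1820 − 1051 + 50 = 819.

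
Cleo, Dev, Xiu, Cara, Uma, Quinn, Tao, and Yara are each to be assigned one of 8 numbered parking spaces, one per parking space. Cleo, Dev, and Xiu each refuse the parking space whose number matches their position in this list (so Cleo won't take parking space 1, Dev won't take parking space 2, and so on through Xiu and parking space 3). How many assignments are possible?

27240

Let Aᵢ (for i ∈ {1, 2, 3}) be the placements that put person i in their forbidden parking space. Any j of these fix j positions, leaving (8−j)! ways to fill the rest, and there are C(3,j) ways to pick which j.
By inclusion–exclusion, the number of valid placements is Σ_{j=0}^{3} (−1)^j C(3,j)·(8−j)!.
Computing: 40320 − 15120 + 2160 − 120 = 27240.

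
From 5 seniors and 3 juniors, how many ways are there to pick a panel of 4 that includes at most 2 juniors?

Split by how many juniors are chosen (0 through 2).
Sum: C(3,0)·C(5,4) + C(3,1)·C(5,3) + C(3,2)·C(5,2) = 5 + 30 + 30 = 65.

65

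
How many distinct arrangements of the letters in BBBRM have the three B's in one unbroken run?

6

Treat the 3 copies of B as a single block. The multiset to arrange is then {BBB, M, R}, 3 items in all.
All 3 items are distinct, so there are (3)! = 6 arrangements.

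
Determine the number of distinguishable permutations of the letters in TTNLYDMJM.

90720

TTNLYDMJM has 9 letters with M appearing twice and T appearing twice.
Dividing 9! = 362880 by 2!·2! = 4 for the repeated letters gives 90720.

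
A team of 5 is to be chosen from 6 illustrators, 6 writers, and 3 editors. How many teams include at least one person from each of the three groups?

1971

With no constraint there are C(15,5) = 3003 possible selections.
Selections missing a whole group: no illustrators → C(9,5) = 126; no writers → C(9,5) = 126; no editors → C(12,5) = 792.
Add back selections omitting two groups (i.e. drawn from a single group): C(6,5) + C(6,5) + C(3,5) = 12.
By inclusion–exclusion: 3003 − 1044 + 12 = 1971.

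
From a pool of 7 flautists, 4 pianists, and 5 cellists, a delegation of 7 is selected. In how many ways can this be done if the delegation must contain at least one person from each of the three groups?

10283

Unrestricted: C(16,7) = 11440 ways to pick any 7 of the 16.
Selections missing a whole group: no flautists → C(9,7) = 36; no pianists → C(12,7) = 792; no cellists → C(11,7) = 330.
Add back selections omitting two groups (i.e. drawn from a single group): C(7,7) + C(4,7) + C(5,7) = 1.
By inclusion–exclusion: 11440 − 1158 + 1 = 10283.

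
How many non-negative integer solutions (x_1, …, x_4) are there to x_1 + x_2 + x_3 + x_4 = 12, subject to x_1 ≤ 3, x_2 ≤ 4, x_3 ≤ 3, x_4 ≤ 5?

20

Without the upper bounds there are C(15,3) = 455 ways to split 12 among 4 variables.
Subtract solutions that violate a single cap (substitute x_i' = x_i − (cap_i+1)): x_1 ≥ 4 gives C(11,3) = 165; x_2 ≥ 5 gives C(10,3) = 120; x_3 ≥ 4 gives C(11,3) = 165; x_4 ≥ 6 gives C(9,3) = 84. Together 534.
Add back pairs where two caps are both exceeded: 20 + 35 + 10 + 20 + 4 + 10 = 99.
By inclusion–exclusion the count is 455 − 534 + 99 = 20.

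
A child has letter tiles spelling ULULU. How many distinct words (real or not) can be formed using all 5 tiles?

10

Letter multiplicities in ULULU: L×2, U×3.
The number of distinct arrangements is 5!/(3!·2!) = 120/12 = 10.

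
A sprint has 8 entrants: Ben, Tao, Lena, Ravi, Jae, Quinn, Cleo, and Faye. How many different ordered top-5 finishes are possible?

This is an ordered selection of 5 from 8: P(8,5).
That gives 8 × 7 × 6 × 5 × 4 = 6720.

6720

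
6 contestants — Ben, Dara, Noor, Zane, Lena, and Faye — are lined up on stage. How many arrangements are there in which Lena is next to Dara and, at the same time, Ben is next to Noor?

Treat {Lena,Dara} as one block (2 orders) and {Ben,Noor} as another (2 orders).
That leaves 4 units to arrange: 2 × 2 × 4! = 4 × 24 = 96.

96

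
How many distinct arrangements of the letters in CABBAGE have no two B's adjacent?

900

Total arrangements of CABBAGE: 7!/(2!·2!) = 1260.
If the two B's are adjacent, glue them into one block, leaving 6 items to arrange: (6)!/(2!) = 360 ways.
Subtracting, 1260 − 360 = 900 arrangements keep the B's apart.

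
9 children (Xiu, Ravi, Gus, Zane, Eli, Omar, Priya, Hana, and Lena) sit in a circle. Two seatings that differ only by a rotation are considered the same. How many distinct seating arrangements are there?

40320

Seat Xiu anywhere (absorbing the rotational symmetry), then permute the other 8: (8)! = 40320.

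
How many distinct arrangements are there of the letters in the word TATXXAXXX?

756

TATXXAXXX has 9 letters with A appearing twice, T appearing twice, and X appearing 5 times.
Dividing 9! = 362880 by 5!·2!·2! = 480 for the repeated letters gives 756.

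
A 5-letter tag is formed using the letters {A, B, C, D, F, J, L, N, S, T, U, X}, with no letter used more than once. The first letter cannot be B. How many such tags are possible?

87120

The first letter has 12−1 = 11 choices (anything except B).
The remaining 4 letters are filled from the other 11 symbols without repetition: 11 × 10 × 9 × 8 = 7920.
Total: 11 × 7920 = 87120.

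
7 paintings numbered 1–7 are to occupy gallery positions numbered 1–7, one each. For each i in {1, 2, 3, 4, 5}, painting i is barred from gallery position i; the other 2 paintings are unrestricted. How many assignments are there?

2428

Let Aᵢ (for 1 ≤ i ≤ 5) be the placements that put painting i in its forbidden gallery position. Any j of these fix j positions, leaving (7−j)! ways to fill the rest, and there are C(5,j) ways to pick which j.
By inclusion–exclusion, the number of valid placements is Σ_{j=0}^{5} (−1)^j C(5,j)·(7−j)!.
Computing: 5040 − 3600 + 1200 − 240 + 30 − 2 = 2428.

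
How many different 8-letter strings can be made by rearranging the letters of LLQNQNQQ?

LLQNQNQQ has 8 letters with L appearing twice, N appearing twice, and Q appearing 4 times.
The number of distinct arrangements is 8!/(4!·2!·2!) = 40320/96 = 420.

420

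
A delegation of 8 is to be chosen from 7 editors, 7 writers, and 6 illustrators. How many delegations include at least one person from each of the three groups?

120393

With no constraint there are C(20,8) = 125970 possible selections.
Subtract selections that omit an entire group: no editors → C(13,8) = 1287; no writers → C(13,8) = 1287; no illustrators → C(14,8) = 3003.
Add back selections omitting two groups (i.e. drawn from a single group): C(7,8) + C(7,8) + C(6,8) = 0.
By inclusion–exclusion: 125970 − 5577 + 0 = 120393.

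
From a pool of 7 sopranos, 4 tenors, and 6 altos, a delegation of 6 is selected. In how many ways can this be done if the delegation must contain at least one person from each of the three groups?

Unrestricted: C(17,6) = 12376 ways to pick any 6 of the 17.
Selections missing a whole group: no sopranos → C(10,6) = 210; no tenors → C(13,6) = 1716; no altos → C(11,6) = 462.
Add back selections omitting two groups (i.e. drawn from a single group): C(7,6) + C(4,6) + C(6,6) = 8.
By inclusion–exclusion: 12376 − 2388 + 8 = 9996.

9996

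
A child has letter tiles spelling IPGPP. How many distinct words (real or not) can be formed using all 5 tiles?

20

IPGPP has 5 letters with P appearing 3 times.
Dividing 5! = 120 by 3! = 6 for the repeated letters gives 20.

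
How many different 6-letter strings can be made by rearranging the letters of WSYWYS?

90

Letter multiplicities in WSYWYS: S×2, W×2, Y×2.
The number of distinct arrangements is 6!/(2!·2!·2!) = 720/8 = 90.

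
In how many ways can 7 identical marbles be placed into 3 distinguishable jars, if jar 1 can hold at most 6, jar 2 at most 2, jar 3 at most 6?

Ignoring the caps, the number of non-negative solutions to x_1+…+x_3 = 7 is C(9,2) = 36.
Subtract solutions that violate a single cap (substitute x_i' = x_i − (cap_i+1)): x_1 ≥ 7 gives C(2,2) = 1; x_2 ≥ 3 gives C(6,2) = 15; x_3 ≥ 7 gives C(2,2) = 1. Together 17.
No two caps can be exceeded simultaneously, so the pair terms are all 0.
By inclusion–exclusion the count is 36 − 17 + 0 = 19.

19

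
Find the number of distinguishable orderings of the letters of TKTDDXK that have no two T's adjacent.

Total arrangements of TKTDDXK: 7!/(2!·2!·2!) = 630.
If the two T's are adjacent, glue them into one block, leaving 6 items to arrange: (6)!/(2!·2!) = 180 ways.
Hence 630 − 180 = 450.

450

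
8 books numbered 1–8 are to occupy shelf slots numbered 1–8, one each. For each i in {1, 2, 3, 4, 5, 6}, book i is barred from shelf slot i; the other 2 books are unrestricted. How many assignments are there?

Let Aᵢ (for 1 ≤ i ≤ 6) be the placements that put book i in its forbidden shelf slot. Any j of these fix j positions, leaving (8−j)! ways to fill the rest, and there are C(6,j) ways to pick which j.
By inclusion–exclusion, the number of valid placements is Σ_{j=0}^{6} (−1)^j C(6,j)·(8−j)!.
Computing: 40320 − 30240 + 10800 − 2400 + 360 − 36 + 2 = 18806.

18806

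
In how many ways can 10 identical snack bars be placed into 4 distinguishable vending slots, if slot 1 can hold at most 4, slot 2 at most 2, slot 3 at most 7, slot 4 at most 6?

By stars and bars, unrestricted non-negative solutions to x_1+…+x_4 = 10 number C(10+3,3) = 286.
Subtract solutions that violate a single cap (substitute x_i' = x_i − (cap_i+1)): x_1 ≥ 5 gives C(8,3) = 56; x_2 ≥ 3 gives C(10,3) = 120; x_3 ≥ 8 gives C(5,3) = 10; x_4 ≥ 7 gives C(6,3) = 20. Together 206.
Add back pairs where two caps are both exceeded: 10 + 0 + 0 + 0 + 1 + 0 = 11.
By inclusion–exclusion the count is 286 − 206 + 11 = 91.

91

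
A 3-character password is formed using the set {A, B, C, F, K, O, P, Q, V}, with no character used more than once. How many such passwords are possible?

504

Choose and order 3 of the 9 symbols: the first character has 9 options, the next 8, then 7.
9 × 8 × 7 = 504.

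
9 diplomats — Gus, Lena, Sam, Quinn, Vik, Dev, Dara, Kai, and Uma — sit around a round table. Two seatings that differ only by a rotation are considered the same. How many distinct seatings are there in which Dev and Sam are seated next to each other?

10080

Glue Dev and Sam into a block (2 internal orders). Seating 8 units around a circle gives (7)! arrangements.
So 2 × (7)! = 2 × 5040 = 10080.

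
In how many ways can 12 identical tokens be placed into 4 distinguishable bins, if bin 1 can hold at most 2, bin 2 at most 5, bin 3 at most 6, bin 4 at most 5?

62

Without the upper bounds there are C(15,3) = 455 ways to split 12 among 4 bins.
Subtract solutions that violate a single cap (substitute x_i' = x_i − (cap_i+1)): x_1 ≥ 3 gives C(12,3) = 220; x_2 ≥ 6 gives C(9,3) = 84; x_3 ≥ 7 gives C(8,3) = 56; x_4 ≥ 6 gives C(9,3) = 84. Together 444.
Add back pairs where two caps are both exceeded: 20 + 10 + 20 + 0 + 1 + 0 = 51.
By inclusion–exclusion the count is 455 − 444 + 51 = 62.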